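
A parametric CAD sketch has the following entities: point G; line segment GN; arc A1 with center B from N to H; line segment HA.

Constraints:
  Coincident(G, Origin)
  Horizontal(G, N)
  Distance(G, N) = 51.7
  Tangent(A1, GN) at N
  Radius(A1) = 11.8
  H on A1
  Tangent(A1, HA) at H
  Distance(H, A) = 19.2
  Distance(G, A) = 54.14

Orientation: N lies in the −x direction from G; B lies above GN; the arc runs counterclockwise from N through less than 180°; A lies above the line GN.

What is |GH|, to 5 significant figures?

42.341

Checks: G.y = 0.00, N.y = 0.00 ✓; ∠(BN, NG) = 90.00° ✓; |BN| = 11.80 ✓; |BH| = 11.80 ✓; ∠(BH, HA) = 90.00° ✓; |HA| = 19.20 ✓; |GA| = 54.14 ✓.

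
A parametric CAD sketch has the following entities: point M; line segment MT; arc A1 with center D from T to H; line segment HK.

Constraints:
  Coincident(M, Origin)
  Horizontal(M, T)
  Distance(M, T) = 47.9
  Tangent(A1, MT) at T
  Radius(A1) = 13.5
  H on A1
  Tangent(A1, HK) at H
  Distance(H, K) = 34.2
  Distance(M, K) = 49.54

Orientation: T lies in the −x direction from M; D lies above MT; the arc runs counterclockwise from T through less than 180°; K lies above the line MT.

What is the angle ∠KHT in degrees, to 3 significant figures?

143°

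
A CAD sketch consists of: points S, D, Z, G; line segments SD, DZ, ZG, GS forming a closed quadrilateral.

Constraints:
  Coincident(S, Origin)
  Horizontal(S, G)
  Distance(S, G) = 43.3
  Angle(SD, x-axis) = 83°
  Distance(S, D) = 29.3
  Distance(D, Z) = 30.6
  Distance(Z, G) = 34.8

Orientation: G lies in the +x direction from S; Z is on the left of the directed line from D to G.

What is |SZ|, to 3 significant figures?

47.6

Checks: |DZ| = 30.60 ✓; |ZG| = 34.80 ✓.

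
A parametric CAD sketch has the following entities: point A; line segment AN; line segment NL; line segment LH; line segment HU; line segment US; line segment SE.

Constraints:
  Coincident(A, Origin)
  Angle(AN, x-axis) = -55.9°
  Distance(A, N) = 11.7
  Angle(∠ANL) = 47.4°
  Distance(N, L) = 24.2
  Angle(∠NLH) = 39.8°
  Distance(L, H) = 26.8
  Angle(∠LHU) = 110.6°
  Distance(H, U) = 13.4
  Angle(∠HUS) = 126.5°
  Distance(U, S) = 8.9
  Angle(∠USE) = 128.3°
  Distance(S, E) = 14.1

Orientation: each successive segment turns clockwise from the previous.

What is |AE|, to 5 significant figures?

18.344

A is at the origin; AN runs at -55.9° with length 11.7, so N = (6.5595, -9.6883). ∠ANL = 47.4° gives NL at 171.50° from the x-axis; with |NL| = 24.2, L = (-17.375, -6.1113). ∠NLH = 39.8° gives LH at 31.300° from the x-axis; with |LH| = 26.8, H = (5.5248, 7.8118). ∠LHU = 110.6° gives HU at -38.100° from the x-axis; with |HU| = 13.4, U = (16.070, -0.45649). ∠HUS = 126.5° gives US at -91.600° from the x-axis; with |US| = 8.9, S = (15.821, -9.3530). ∠USE = 128.3° gives SE at -143.30° from the x-axis; with |SE| = 14.1, E = (4.5162, -17.780). Then |AE| = |E − A| = 18.344.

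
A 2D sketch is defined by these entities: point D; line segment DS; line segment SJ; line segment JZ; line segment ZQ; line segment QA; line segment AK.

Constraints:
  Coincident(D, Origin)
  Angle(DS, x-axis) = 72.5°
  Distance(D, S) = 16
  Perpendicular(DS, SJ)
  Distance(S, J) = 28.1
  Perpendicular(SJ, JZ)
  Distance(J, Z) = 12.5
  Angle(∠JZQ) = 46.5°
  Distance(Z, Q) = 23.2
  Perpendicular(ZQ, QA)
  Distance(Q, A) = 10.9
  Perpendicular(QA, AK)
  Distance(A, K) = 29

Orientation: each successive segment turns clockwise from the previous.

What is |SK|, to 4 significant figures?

40.73

D is at the origin; DS runs at 72.5° with length 16.0, so S = (4.811, 15.26). DS is perpendicular to SJ, so SJ runs at -17.50°; with |SJ| = 28.1, J = (31.61, 6.810). SJ is perpendicular to JZ, so JZ runs at -107.5°; with |JZ| = 12.5, Z = (27.85, -5.112). ∠JZQ = 46.5° gives ZQ at 119.0° from the x-axis; with |ZQ| = 23.2, Q = (16.60, 15.18). ZQ ⟂ QA, so QA runs at 29.00°; with |QA| = 10.9, A = (26.14, 20.46). The perpendicularity gives AK at right angles to QA, so AK runs at -61.00°; with |AK| = 29.0, K = (40.20, -4.900). Then |SK| = |K − S| = 40.73.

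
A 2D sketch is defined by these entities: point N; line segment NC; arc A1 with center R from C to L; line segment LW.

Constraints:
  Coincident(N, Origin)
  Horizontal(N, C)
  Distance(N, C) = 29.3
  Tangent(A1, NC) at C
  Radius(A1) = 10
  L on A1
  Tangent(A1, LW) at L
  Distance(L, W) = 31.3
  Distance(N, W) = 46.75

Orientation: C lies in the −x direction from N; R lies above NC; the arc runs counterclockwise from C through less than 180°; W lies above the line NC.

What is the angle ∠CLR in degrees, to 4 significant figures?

43.49°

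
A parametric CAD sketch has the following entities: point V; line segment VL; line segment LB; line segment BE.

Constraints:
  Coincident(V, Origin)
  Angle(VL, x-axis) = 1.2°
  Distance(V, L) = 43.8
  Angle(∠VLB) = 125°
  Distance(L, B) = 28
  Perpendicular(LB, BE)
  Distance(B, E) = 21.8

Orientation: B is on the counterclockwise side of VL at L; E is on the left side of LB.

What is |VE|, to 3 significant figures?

55.0

V is at the origin; VL runs at 1.2° with length 43.8, so L = 43.8·(cos 1.2°, sin 1.2°) = (43.8, 0.917). ∠VLB = 125.0°, so LB runs at 1.2° + (180° − 125.0°) = 56.2° from the x-axis; with |LB| = 28.0, B = L + 28.0·(cos 56.2°, sin 56.2°) = (59.4, 24.2). The perpendicularity gives BE at right angles to LB; with |BE| = 21.8 on the left of LB, E = B + 21.8·(-0.831, 0.556) = (41.3, 36.3). Then |VE| = |E − V| = 55.0.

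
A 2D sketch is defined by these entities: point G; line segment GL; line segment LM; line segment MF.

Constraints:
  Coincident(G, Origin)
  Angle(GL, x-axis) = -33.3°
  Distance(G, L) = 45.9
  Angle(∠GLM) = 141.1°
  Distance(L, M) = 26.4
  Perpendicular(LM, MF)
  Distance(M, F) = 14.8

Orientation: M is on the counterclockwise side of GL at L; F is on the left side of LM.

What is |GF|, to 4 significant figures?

63.68

G is at the origin; GL runs at -33.3° with length 45.9, so L = 45.9·(cos -33.3°, sin -33.3°) = (38.36, -25.20). ∠GLM = 141.1°, so LM runs at -33.3° + (180° − 141.1°) = 5.600° from the x-axis; with |LM| = 26.4, M = L + 26.4·(cos 5.600°, sin 5.600°) = (64.64, -22.62). LM is perpendicular to MF; with |MF| = 14.8 on the left of LM, F = M + 14.8·(-0.09758, 0.9952) = (63.19, -7.895). Then |GF| = |F − G| = 63.68.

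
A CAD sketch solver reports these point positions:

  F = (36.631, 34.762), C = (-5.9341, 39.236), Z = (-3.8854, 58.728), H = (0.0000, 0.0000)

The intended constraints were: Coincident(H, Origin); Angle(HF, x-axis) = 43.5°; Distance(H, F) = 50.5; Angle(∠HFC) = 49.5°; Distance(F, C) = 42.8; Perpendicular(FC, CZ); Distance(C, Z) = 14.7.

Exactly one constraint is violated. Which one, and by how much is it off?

Distance(C, Z) = 14.7 — off by 4.90.

H = (0.00, 0.00) ✓; HF at 43.50° ✓; |HF| = 50.50 ✓; ∠HFC = 49.50° ✓; |FC| = 42.80 ✓; ∠(FC, CZ) = 90.00° ✓; |CZ| = 19.60 ✗.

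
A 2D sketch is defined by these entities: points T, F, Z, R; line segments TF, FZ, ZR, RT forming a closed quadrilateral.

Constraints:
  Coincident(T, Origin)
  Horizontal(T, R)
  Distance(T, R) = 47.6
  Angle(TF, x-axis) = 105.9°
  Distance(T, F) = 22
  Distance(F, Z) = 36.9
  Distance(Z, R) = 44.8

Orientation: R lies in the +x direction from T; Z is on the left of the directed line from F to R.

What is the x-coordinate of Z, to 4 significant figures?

26.10

Checks: |FZ| = 36.90 ✓; |ZR| = 44.80 ✓.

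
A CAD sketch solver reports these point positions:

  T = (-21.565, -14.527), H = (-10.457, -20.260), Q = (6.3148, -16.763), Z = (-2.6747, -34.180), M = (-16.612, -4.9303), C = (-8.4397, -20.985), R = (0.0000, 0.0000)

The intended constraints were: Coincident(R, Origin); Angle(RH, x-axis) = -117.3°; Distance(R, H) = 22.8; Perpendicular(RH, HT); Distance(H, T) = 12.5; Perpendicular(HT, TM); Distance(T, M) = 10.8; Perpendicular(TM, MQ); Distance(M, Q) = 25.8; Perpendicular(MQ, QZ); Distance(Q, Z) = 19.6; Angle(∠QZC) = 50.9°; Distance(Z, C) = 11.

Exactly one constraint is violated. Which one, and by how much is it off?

Distance(Z, C) = 11 — off by 3.40.

R = (0.00, 0.00) ✓; RH at -117.3° ✓; |RH| = 22.80 ✓; ∠(RH, HT) = 90.00° ✓; |HT| = 12.50 ✓; ∠(HT, TM) = 90.00° ✓; |TM| = 10.80 ✓; ∠(TM, MQ) = 90.00° ✓; |MQ| = 25.80 ✓; ∠(MQ, QZ) = 90.00° ✓; |QZ| = 19.60 ✓; ∠QZC = 50.90° ✓; |ZC| = 14.40 ✗.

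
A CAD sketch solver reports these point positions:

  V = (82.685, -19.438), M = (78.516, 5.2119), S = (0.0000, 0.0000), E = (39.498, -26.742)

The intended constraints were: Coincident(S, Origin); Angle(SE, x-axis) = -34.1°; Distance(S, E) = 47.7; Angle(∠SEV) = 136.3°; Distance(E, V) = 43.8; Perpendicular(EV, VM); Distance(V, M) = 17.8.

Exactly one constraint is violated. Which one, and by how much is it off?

Distance(V, M) = 17.8 — off by 7.20.

S = (0.00, 0.00) ✓; SE at -34.10° ✓; |SE| = 47.70 ✓; ∠SEV = 136.3° ✓; |EV| = 43.80 ✓; ∠(EV, VM) = 90.00° ✓; |VM| = 25.00 ✗.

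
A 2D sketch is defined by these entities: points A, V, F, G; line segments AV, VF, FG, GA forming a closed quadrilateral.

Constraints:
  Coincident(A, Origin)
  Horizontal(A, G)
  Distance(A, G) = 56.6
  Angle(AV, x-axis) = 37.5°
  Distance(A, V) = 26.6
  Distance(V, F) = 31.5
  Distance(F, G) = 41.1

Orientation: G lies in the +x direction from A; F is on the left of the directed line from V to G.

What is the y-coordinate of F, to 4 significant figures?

38.80

A is at the origin; A and G share the same y with |AG| = 56.6 and G in +x, so G = (56.6, 0). AV runs at 37.5° with |AV| = 26.6, so V = (21.10, 16.19). F is determined by |VF| = 31.5 and |FG| = 41.1 together: it lies at the intersection of circle(V, 31.5) and circle(G, 41.1). With |VG| = 39.02, the foot of the radical line on VG is 10.58 from V and the perpendicular offset is √(31.5² − 10.58²) = 29.67. Taking the left-of-VG solution: F = (43.04, 38.80).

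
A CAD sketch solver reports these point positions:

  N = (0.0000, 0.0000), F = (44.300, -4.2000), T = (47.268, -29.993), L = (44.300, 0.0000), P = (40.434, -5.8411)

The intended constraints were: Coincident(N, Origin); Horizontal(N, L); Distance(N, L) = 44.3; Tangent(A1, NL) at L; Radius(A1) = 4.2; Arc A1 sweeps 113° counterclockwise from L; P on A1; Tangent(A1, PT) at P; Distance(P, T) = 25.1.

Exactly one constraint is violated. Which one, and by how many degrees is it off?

Tangent(A1, PT) at P — off by 7.20°.

N = (0.00, 0.00) ✓; N.y = 0.00, L.y = 0.00 ✓; |NL| = 44.30 ✓; ∠(FL, LN) = 90.00° ✓; |FL| = 4.200 ✓; bearing(F→P) − bearing(F→L) = 113.0° ✓; |FP| = 4.200 ✓; ∠(FP, PT) = 97.20° ✗; |PT| = 25.10 ✓.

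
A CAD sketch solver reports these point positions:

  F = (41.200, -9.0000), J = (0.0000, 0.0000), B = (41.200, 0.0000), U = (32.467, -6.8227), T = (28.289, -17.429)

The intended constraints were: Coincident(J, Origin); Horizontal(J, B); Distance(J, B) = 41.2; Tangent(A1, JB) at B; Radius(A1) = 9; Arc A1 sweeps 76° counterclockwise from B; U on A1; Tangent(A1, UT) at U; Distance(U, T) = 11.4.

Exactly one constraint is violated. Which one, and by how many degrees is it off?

Tangent(A1, UT) at U — off by 7.50°.

J = (0.00, 0.00) ✓; J.y = 0.00, B.y = 0.00 ✓; |JB| = 41.20 ✓; ∠(FB, BJ) = 90.00° ✓; |FB| = 9.000 ✓; bearing(F→U) − bearing(F→B) = 76.00° ✓; |FU| = 9.000 ✓; ∠(FU, UT) = 97.50° ✗; |UT| = 11.40 ✓.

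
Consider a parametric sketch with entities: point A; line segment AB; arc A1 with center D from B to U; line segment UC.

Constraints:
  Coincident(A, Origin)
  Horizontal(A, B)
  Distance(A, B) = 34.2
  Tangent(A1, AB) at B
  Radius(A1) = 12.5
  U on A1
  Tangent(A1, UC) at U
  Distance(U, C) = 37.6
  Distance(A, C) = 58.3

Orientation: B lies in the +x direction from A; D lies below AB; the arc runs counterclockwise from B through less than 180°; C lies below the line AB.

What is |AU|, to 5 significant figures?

26.107

A is at the origin; A and B share the same y with |AB| = 34.2 and B on the +x side, so B = (34.200, 0.0000). A1 meets AB tangentially, so DB is at right angles to AB, so D = B + (0, -12.5) = (34.200, -12.500). Since DU ⟂ UC (tangency), |DC| = √(12.5² + 37.6²) = 39.623 regardless of where U sits on A1. So C lies on both circle(A, 58.3) and circle(D, 39.623); the below-AB intersection is C = (27.293, -51.517). U is the foot of the tangent from C: U = (21.833, -14.315).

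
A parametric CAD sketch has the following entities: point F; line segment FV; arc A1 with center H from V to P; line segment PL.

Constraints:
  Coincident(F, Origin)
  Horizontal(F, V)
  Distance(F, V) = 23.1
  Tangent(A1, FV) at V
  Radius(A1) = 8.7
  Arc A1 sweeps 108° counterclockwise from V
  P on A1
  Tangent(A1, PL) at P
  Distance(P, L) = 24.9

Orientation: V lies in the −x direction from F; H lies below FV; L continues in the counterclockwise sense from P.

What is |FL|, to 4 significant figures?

42.32

F is at the origin; FV is horizontal with |FV| = 23.1 and V on the −x side, so V = (-23.10, 0.000). A1 meets FV tangentially, so HV is at right angles to FV, so H = V + (0, -8.7) = (-23.10, -8.700). On A1, V sits at bearing 90° from H; a 108° counterclockwise sweep puts P at bearing 198°, so P = H + 8.7·(cos 198°, sin 198°) = (-31.37, -11.39). The tangent condition forces HP to be normal to PL, so PL runs along (−sin 198°, cos 198°); with |PL| = 24.9, L = (-23.68, -35.07). Then |FL| = |L − F| = 42.32.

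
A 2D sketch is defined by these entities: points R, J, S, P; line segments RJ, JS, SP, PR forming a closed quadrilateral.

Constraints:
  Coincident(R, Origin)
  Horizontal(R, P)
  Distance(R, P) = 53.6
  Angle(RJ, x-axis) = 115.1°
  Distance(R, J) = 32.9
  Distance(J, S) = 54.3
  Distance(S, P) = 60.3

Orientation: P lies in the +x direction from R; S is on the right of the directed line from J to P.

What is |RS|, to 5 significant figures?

23.280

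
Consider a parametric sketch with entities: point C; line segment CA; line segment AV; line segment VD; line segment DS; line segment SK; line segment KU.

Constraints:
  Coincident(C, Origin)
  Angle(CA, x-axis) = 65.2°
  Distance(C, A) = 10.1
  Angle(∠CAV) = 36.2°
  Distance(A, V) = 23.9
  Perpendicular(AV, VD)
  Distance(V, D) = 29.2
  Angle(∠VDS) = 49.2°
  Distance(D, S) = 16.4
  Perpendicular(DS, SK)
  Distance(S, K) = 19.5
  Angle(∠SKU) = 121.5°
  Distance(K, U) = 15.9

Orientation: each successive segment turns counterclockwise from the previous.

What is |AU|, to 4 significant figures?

40.41

C is at the origin; CA runs at 65.2° with length 10.1, so A = (4.236, 9.169). ∠CAV = 36.2° gives AV at -151.0° from the x-axis; with |AV| = 23.9, V = (-16.67, -2.418). AV is perpendicular to VD, so VD runs at -61.00°; with |VD| = 29.2, D = (-2.511, -27.96). ∠VDS = 49.2° gives DS at 69.80° from the x-axis; with |DS| = 16.4, S = (3.152, -12.57). DS ⟂ SK, so SK runs at 159.8°; with |SK| = 19.5, K = (-15.15, -5.833). ∠SKU = 121.5° gives KU at -141.7° from the x-axis; with |KU| = 15.9, U = (-27.63, -15.69). Then |AU| = |U − A| = 40.41.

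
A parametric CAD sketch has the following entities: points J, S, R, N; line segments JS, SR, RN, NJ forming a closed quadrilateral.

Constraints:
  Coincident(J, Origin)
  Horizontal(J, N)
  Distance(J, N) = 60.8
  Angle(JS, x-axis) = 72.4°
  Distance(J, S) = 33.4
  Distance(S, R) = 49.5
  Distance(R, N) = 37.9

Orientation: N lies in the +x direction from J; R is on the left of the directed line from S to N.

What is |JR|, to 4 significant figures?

70.30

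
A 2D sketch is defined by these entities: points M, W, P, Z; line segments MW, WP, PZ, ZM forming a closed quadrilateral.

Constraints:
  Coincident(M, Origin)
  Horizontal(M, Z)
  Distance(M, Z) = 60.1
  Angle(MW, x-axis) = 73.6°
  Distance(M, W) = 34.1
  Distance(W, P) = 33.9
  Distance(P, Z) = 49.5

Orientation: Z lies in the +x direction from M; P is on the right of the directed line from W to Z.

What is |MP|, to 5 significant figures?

10.679

Checks: |WP| = 33.90 ✓; |PZ| = 49.50 ✓.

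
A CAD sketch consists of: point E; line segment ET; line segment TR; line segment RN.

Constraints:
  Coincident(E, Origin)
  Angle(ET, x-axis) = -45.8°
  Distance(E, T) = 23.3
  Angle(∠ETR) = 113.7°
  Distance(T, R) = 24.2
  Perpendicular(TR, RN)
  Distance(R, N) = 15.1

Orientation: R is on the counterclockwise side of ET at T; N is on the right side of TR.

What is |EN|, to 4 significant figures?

49.54

∠ETR = 113.7°, so TR runs at -45.8° + (180° − 113.7°) = 20.50° from the x-axis; with |TR| = 24.2, R = T + 24.2·(cos 20.50°, sin 20.50°) = (38.91, -8.229). The perpendicularity gives RN at right angles to TR; with |RN| = 15.1 on the right of TR, N = R + 15.1·(0.3502, -0.9367) = (44.20, -22.37). Then |EN| = |N − E| = 49.54.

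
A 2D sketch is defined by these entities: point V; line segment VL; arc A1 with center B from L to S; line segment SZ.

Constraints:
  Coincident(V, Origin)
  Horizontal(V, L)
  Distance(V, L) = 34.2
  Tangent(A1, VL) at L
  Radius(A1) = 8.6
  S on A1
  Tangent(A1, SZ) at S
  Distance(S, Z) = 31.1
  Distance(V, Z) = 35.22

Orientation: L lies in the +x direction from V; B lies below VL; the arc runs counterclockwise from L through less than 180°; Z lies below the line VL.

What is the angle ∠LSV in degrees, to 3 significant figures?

138°

V is at the origin; V and L share the same y with |VL| = 34.2 and L on the +x side, so L = (34.2, 0.00). Since A1 is tangent to VL there, BL ⟂ VL, so B = L + (0, -8.6) = (34.2, -8.60). Since BS ⟂ SZ (tangency), |BZ| = √(8.6² + 31.1²) = 32.3 regardless of where S sits on A1. So Z lies on both circle(V, 35.22) and circle(B, 32.3); the below-VL intersection is Z = (12.8, -32.8). S is the foot of the tangent from Z: S = (26.5, -4.83).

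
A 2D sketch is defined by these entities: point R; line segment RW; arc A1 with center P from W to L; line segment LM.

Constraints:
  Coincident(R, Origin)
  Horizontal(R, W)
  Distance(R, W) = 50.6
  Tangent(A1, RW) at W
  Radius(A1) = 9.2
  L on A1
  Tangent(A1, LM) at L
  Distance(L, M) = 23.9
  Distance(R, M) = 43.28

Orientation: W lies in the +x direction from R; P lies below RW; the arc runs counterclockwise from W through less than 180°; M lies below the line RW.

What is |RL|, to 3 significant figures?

42.5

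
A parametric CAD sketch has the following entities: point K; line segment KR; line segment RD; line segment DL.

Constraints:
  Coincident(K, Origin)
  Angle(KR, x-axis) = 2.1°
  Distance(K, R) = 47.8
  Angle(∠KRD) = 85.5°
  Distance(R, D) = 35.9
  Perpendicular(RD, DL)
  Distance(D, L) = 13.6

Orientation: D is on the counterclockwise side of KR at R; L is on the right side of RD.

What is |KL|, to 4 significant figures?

69.18

∠KRD = 85.5°, so RD runs at 2.1° + (180° − 85.5°) = 96.60° from the x-axis; with |RD| = 35.9, D = R + 35.9·(cos 96.60°, sin 96.60°) = (43.64, 37.41). The perpendicularity gives DL at right angles to RD; with |DL| = 13.6 on the right of RD, L = D + 13.6·(0.9934, 0.1149) = (57.15, 38.98). Then |KL| = |L − K| = 69.18.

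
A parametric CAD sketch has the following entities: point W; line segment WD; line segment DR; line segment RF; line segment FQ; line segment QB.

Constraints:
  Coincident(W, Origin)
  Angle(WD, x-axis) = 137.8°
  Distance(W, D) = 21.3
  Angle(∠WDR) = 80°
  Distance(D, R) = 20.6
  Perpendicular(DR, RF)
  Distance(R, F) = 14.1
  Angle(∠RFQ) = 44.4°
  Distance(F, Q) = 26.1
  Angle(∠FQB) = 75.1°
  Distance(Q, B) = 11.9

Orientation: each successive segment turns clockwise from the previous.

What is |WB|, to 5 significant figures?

32.648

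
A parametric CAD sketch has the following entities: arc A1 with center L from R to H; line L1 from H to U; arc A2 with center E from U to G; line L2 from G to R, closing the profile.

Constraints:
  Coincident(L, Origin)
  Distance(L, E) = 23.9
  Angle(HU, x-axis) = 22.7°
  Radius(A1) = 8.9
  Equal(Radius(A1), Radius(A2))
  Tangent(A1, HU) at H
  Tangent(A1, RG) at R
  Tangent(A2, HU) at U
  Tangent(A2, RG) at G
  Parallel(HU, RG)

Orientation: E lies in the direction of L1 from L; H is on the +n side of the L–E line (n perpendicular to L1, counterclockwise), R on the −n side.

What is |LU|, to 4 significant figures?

25.50

The slot axis is L1's direction at 22.7°, so u = (cos 22.7°, sin 22.7°) = (0.9225, 0.3859) and n = (−sin 22.7°, cos 22.7°) = (-0.3859, 0.9225). L is at the origin and E lies 23.9 along u from L, so E = 23.9·u = (22.05, 9.223). Tangency of A1 to both parallel lines with radius 8.9 puts H and R at L ± 8.9·n: H = (-3.435, 8.211), R = (3.435, -8.211). Equal radii place U and G the same way about E: U = E + 8.9·n = (18.61, 17.43), G = E − 8.9·n = (25.48, 1.013). Then |LU| = |U − L| = 25.50.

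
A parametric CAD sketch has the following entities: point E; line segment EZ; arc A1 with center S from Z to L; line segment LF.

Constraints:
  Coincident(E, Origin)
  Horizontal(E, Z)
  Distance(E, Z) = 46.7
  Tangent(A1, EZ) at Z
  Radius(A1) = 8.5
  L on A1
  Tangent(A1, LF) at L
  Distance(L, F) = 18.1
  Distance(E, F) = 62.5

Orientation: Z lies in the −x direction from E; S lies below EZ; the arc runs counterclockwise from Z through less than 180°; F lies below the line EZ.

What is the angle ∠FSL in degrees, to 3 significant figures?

64.8°

Checks: |SL| = 8.500 ✓; ∠(SL, LF) = 90.00° ✓; |LF| = 18.10 ✓; |EF| = 62.50 ✓.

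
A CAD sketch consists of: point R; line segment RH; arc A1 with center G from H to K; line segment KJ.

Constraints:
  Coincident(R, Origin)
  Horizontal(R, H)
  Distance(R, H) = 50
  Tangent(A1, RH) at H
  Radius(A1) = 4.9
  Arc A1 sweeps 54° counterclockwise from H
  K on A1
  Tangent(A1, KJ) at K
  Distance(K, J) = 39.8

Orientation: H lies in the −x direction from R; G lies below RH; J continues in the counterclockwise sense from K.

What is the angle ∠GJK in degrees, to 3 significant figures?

7.02°

R is at the origin; RH is horizontal with |RH| = 50.0 and H on the −x side, so H = (-50.0, 0.00). Tangency of A1 to RH means the radius GH is perpendicular to RH, so G = H + (0, -4.9) = (-50.0, -4.90). On A1, H sits at bearing 90° from G; a 54° counterclockwise sweep puts K at bearing 144°, so K = G + 4.9·(cos 144°, sin 144°) = (-54.0, -2.02). The tangent condition forces GK to be normal to KJ, so KJ runs along (−sin 144°, cos 144°); with |KJ| = 39.8, J = (-77.4, -34.2). Then cos ∠GJK = JG·JK / (|JG||JK|), giving 7.02°.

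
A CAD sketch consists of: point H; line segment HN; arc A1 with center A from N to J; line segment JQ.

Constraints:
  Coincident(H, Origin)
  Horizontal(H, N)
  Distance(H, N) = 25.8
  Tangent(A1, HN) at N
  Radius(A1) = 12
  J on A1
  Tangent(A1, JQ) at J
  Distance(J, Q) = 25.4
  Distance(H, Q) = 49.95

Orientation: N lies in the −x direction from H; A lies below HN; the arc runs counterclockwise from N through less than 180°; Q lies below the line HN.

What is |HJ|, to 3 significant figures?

40.4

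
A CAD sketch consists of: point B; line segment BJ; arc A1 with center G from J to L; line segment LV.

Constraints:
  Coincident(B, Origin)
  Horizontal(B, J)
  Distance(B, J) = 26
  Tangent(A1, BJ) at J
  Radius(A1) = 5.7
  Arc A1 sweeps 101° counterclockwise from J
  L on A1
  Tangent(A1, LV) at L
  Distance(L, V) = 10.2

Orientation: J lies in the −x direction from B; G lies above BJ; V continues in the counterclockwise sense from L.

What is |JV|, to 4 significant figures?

17.19

On A1, J sits at bearing -90° from G; a 101° counterclockwise sweep puts L at bearing 11°, so L = G + 5.7·(cos 11°, sin 11°) = (-20.40, 6.788). Tangency of A1 to LV means the radius GL is perpendicular to LV, so LV runs along (−sin 11°, cos 11°); with |LV| = 10.2, V = (-22.35, 16.80). Then |JV| = |V − J| = 17.19.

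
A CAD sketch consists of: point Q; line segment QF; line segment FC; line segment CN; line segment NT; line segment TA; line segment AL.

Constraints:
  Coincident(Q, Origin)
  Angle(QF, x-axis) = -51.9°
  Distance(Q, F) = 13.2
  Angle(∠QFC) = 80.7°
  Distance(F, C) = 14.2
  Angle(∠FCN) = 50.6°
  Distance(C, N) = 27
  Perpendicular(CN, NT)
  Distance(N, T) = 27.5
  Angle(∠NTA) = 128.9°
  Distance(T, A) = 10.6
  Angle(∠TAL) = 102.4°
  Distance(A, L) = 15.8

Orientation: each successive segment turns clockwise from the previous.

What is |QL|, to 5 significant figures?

25.827

Q is at the origin; QF runs at -51.9° with length 13.2, so F = (8.1449, -10.388). ∠QFC = 80.7° gives FC at -151.20° from the x-axis; with |FC| = 14.2, C = (-4.2987, -17.228). ∠FCN = 50.6° gives CN at 79.400° from the x-axis; with |CN| = 27.0, N = (0.66801, 9.3108). CN ⟂ NT, so NT runs at -10.600°; with |NT| = 27.5, T = (27.699, 4.2521). ∠NTA = 128.9° gives TA at -61.700° from the x-axis; with |TA| = 10.6, A = (32.724, -5.0809). ∠TAL = 102.4° gives AL at -139.30° from the x-axis; with |AL| = 15.8, L = (20.746, -15.384). Then |QL| = |L − Q| = 25.827.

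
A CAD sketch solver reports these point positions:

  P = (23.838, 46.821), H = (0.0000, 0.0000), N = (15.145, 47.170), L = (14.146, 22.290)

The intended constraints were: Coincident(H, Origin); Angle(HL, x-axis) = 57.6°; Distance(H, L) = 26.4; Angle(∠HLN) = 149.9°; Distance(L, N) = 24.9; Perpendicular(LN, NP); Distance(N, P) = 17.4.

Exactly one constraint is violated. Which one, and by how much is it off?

Distance(N, P) = 17.4 — off by 8.70.

H = (0.00, 0.00) ✓; HL at 57.60° ✓; |HL| = 26.40 ✓; ∠HLN = 149.9° ✓; |LN| = 24.90 ✓; ∠(LN, NP) = 90.00° ✓; |NP| = 8.700 ✗.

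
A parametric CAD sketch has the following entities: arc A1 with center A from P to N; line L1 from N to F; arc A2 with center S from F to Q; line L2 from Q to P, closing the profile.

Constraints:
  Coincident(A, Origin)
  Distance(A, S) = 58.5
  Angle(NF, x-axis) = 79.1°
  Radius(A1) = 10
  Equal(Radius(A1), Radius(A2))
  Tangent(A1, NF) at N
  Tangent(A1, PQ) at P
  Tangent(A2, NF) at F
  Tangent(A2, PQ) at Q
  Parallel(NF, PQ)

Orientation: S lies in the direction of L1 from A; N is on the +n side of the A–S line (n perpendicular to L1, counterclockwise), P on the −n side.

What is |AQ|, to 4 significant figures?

59.35

Tangency of A1 to both parallel lines with radius 10.0 puts N and P at A ± 10.0·n: N = (-9.820, 1.891), P = (9.820, -1.891). Equal radii place F and Q the same way about S: F = S + 10.0·n = (1.242, 59.34), Q = S − 10.0·n = (20.88, 55.55). Then |AQ| = |Q − A| = 59.35.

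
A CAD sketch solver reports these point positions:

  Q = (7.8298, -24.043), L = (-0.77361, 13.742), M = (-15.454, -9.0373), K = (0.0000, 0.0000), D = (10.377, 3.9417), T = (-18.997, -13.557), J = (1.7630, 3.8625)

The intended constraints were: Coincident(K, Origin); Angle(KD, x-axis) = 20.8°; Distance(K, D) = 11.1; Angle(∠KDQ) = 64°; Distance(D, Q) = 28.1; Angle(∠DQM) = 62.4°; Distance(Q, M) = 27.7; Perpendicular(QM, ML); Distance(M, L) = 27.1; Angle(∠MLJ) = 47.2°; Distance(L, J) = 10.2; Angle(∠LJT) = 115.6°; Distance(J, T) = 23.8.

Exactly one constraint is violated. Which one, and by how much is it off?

Distance(J, T) = 23.8 — off by 3.30.

K = (0.00, 0.00) ✓; KD at 20.80° ✓; |KD| = 11.10 ✓; ∠KDQ = 64.00° ✓; |DQ| = 28.10 ✓; ∠DQM = 62.40° ✓; |QM| = 27.70 ✓; ∠(QM, ML) = 90.00° ✓; |ML| = 27.10 ✓; ∠MLJ = 47.20° ✓; |LJ| = 10.20 ✓; ∠LJT = 115.6° ✓; |JT| = 27.10 ✗.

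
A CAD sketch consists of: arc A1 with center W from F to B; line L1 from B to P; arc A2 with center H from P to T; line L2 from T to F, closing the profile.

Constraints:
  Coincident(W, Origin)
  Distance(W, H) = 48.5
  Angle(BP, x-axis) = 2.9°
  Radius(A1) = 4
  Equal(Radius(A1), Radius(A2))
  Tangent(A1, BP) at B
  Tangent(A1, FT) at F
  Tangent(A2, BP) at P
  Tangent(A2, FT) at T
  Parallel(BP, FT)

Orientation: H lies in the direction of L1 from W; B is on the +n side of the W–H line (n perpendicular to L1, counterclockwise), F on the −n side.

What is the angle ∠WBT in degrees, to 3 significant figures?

80.6°

The slot axis is L1's direction at 2.9°, so u = (cos 2.9°, sin 2.9°) = (0.999, 0.0506) and n = (−sin 2.9°, cos 2.9°) = (-0.0506, 0.999). W is at the origin and H lies 48.5 along u from W, so H = 48.5·u = (48.4, 2.45). Tangency of A1 to both parallel lines with radius 4.0 puts B and F at W ± 4.0·n: B = (-0.202, 3.99), F = (0.202, -3.99). Equal radii place P and T the same way about H: P = H + 4.0·n = (48.2, 6.45), T = H − 4.0·n = (48.6, -1.54). Then cos ∠WBT = BW·BT / (|BW||BT|), giving 80.6°.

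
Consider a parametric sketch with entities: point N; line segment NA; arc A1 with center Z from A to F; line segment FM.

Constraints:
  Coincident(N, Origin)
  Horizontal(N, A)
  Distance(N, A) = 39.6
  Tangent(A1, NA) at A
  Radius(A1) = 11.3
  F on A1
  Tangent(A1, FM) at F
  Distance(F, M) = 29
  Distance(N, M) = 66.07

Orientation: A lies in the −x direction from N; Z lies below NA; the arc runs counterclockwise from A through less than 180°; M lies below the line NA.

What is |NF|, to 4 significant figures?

51.93

N is at the origin; NA is horizontal with |NA| = 39.6 and A on the −x side, so A = (-39.60, 0.000). A1 meets NA tangentially, so ZA is at right angles to NA, so Z = A + (0, -11.3) = (-39.60, -11.30). Since ZF ⟂ FM (tangency), |ZM| = √(11.3² + 29.0²) = 31.12 regardless of where F sits on A1. So M lies on both circle(N, 66.07) and circle(Z, 31.12); the below-NA intersection is M = (-53.07, -39.36). F is the foot of the tangent from M: F = (-50.87, -10.44).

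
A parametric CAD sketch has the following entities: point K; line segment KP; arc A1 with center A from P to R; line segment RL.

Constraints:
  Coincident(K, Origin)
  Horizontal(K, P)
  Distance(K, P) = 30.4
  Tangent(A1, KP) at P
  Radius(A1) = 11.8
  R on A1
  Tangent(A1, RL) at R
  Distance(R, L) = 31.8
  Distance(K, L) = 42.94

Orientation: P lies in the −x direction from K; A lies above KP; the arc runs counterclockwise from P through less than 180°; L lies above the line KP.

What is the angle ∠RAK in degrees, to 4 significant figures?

10.73°

Checks: |AP| = 11.80 ✓; |AR| = 11.80 ✓; ∠(AR, RL) = 90.00° ✓; |RL| = 31.80 ✓; |KL| = 42.94 ✓.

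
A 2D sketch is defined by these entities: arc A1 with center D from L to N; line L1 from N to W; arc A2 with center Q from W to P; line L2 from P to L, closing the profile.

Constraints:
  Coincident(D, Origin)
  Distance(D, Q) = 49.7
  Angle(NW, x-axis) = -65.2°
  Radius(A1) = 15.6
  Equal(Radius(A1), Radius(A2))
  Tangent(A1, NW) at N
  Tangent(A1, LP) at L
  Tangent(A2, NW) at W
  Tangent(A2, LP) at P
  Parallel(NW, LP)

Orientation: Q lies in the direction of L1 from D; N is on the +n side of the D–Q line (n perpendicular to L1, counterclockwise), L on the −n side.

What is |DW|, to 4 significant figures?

52.09

The slot axis is L1's direction at -65.2°, so u = (cos -65.2°, sin -65.2°) = (0.4195, -0.9078) and n = (−sin -65.2°, cos -65.2°) = (0.9078, 0.4195). D is at the origin and Q lies 49.7 along u from D, so Q = 49.7·u = (20.85, -45.12). Tangency of A1 to both parallel lines with radius 15.6 puts N and L at D ± 15.6·n: N = (14.16, 6.543), L = (-14.16, -6.543). Equal radii place W and P the same way about Q: W = Q + 15.6·n = (35.01, -38.57), P = Q − 15.6·n = (6.685, -51.66). Then |DW| = |W − D| = 52.09.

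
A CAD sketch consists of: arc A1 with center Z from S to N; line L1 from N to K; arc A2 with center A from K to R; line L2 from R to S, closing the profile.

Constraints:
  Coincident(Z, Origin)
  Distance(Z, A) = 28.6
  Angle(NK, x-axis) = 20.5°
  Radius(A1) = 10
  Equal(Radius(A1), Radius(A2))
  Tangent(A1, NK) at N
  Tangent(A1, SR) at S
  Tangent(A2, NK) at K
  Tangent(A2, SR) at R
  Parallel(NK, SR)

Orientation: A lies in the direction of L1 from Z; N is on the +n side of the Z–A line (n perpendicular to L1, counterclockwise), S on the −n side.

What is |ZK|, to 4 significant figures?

30.30

The slot axis is L1's direction at 20.5°, so u = (cos 20.5°, sin 20.5°) = (0.9367, 0.3502) and n = (−sin 20.5°, cos 20.5°) = (-0.3502, 0.9367). Z is at the origin and A lies 28.6 along u from Z, so A = 28.6·u = (26.79, 10.02). Tangency of A1 to both parallel lines with radius 10.0 puts N and S at Z ± 10.0·n: N = (-3.502, 9.367), S = (3.502, -9.367). Equal radii place K and R the same way about A: K = A + 10.0·n = (23.29, 19.38), R = A − 10.0·n = (30.29, 0.6492). Then |ZK| = |K − Z| = 30.30.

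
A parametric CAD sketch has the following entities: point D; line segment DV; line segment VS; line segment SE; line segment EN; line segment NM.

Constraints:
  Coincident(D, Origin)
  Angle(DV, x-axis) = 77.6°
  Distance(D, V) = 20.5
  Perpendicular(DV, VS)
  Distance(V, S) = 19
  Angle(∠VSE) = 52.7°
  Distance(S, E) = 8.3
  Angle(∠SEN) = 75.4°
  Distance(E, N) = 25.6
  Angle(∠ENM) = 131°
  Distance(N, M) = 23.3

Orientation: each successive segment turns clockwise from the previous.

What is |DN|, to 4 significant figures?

34.09

D is at the origin; DV runs at 77.6° with length 20.5, so V = (4.402, 20.02). DV is perpendicular to VS, so VS runs at -12.40°; with |VS| = 19.0, S = (22.96, 15.94). ∠VSE = 52.7° gives SE at -139.7° from the x-axis; with |SE| = 8.3, E = (16.63, 10.57). ∠SEN = 75.4° gives EN at 115.7° from the x-axis; with |EN| = 25.6, N = (5.527, 33.64). Then |DN| = |N − D| = 34.09.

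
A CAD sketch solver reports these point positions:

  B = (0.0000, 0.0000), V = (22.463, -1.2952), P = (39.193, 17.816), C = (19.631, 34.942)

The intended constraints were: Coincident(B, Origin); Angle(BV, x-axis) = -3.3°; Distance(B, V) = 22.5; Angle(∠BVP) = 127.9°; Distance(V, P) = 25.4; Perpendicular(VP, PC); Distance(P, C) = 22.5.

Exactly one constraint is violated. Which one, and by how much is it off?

Distance(P, C) = 22.5 — off by 3.50.

B = (0.00, 0.00) ✓; BV at -3.300° ✓; |BV| = 22.50 ✓; ∠BVP = 127.9° ✓; |VP| = 25.40 ✓; ∠(VP, PC) = 90.00° ✓; |PC| = 26.00 ✗.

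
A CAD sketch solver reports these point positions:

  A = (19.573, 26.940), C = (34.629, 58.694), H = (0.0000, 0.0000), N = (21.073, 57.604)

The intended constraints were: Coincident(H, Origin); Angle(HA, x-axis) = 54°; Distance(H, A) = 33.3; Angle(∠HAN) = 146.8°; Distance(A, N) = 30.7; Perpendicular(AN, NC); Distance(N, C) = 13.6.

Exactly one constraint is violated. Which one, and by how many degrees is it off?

Perpendicular(AN, NC) — off by 7.40°.

H = (0.00, 0.00) ✓; HA at 54.00° ✓; |HA| = 33.30 ✓; ∠HAN = 146.8° ✓; |AN| = 30.70 ✓; ∠(AN, NC) = 82.60° ✗; |NC| = 13.60 ✓.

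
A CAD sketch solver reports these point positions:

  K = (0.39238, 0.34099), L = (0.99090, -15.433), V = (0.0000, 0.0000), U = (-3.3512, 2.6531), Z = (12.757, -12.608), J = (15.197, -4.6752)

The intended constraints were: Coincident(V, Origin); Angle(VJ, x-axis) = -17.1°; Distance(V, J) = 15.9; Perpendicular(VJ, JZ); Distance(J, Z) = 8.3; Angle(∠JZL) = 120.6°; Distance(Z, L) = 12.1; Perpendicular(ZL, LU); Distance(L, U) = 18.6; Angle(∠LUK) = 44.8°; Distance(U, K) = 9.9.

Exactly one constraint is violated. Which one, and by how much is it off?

Distance(U, K) = 9.9 — off by 5.50.

V = (0.00, 0.00) ✓; VJ at -17.10° ✓; |VJ| = 15.90 ✓; ∠(VJ, JZ) = 90.00° ✓; |JZ| = 8.300 ✓; ∠JZL = 120.6° ✓; |ZL| = 12.10 ✓; ∠(ZL, LU) = 90.00° ✓; |LU| = 18.60 ✓; ∠LUK = 44.80° ✓; |UK| = 4.400 ✗.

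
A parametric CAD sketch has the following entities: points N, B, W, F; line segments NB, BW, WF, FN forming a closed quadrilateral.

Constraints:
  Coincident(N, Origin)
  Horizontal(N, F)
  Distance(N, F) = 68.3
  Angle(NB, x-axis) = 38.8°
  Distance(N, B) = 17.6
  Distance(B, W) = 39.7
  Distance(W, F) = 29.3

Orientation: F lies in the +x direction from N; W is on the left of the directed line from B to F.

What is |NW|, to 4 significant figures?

56.56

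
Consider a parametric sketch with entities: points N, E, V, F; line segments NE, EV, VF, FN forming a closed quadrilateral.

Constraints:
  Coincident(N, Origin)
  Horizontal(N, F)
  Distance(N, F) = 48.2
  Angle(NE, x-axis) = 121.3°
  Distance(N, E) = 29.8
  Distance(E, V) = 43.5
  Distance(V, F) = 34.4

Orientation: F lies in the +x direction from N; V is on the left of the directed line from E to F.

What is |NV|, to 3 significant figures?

39.4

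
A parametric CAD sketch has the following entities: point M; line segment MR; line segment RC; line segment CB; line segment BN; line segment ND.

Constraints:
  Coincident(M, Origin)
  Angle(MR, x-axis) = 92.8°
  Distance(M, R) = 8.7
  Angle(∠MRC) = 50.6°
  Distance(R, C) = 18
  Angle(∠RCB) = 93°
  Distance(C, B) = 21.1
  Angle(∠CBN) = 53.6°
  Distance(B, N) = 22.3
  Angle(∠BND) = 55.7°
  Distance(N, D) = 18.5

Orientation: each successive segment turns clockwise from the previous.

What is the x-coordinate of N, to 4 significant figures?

-5.278

∠RCB = 93.0° gives CB at -123.6° from the x-axis; with |CB| = 21.1, B = (2.349, -19.62). ∠CBN = 53.6° gives BN at 110.0° from the x-axis; with |BN| = 22.3, N = (-5.278, 1.338). So N.x = -5.278.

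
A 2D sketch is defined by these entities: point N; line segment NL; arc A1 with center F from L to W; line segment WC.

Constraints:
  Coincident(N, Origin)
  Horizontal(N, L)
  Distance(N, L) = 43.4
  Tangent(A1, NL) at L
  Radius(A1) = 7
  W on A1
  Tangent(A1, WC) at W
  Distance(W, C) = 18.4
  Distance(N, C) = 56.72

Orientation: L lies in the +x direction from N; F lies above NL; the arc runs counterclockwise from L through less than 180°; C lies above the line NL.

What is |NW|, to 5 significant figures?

50.862

Checks: N = (0.00, 0.00) ✓; |FW| = 7.000 ✓; ∠(FW, WC) = 90.00° ✓; |WC| = 18.40 ✓; |NC| = 56.72 ✓.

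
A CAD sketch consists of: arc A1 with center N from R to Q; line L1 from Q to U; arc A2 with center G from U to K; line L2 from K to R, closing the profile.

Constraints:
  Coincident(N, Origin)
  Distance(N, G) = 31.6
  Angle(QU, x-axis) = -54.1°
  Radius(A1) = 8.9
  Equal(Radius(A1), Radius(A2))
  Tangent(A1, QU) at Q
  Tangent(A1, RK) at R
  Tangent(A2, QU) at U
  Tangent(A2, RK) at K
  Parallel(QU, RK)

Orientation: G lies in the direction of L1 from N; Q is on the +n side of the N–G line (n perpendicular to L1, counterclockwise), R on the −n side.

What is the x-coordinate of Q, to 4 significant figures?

7.209

The slot axis is L1's direction at -54.1°, so u = (cos -54.1°, sin -54.1°) = (0.5864, -0.8100) and n = (−sin -54.1°, cos -54.1°) = (0.8100, 0.5864). N is at the origin and G lies 31.6 along u from N, so G = 31.6·u = (18.53, -25.60). Tangency of A1 to both parallel lines with radius 8.9 puts Q and R at N ± 8.9·n: Q = (7.209, 5.219), R = (-7.209, -5.219). So Q.x = 7.209.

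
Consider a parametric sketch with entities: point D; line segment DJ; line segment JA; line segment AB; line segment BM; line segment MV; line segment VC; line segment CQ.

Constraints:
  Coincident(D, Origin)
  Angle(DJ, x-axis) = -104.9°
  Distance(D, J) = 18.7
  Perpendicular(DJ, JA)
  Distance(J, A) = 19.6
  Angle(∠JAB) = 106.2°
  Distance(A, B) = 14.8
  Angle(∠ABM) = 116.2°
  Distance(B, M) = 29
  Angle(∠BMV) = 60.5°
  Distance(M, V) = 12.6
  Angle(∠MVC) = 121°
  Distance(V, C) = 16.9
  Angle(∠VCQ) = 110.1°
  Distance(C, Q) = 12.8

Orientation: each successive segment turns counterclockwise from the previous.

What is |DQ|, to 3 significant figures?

23.4

D is at the origin; DJ runs at -104.9° with length 18.7, so J = (-4.81, -18.1). The perpendicularity gives JA at right angles to DJ, so JA runs at -14.9°; with |JA| = 19.6, A = (14.1, -23.1). ∠JAB = 106.2° gives AB at 58.9° from the x-axis; with |AB| = 14.8, B = (21.8, -10.4). ∠ABM = 116.2° gives BM at 123° from the x-axis; with |BM| = 29.0, M = (6.11, 14.0). ∠BMV = 60.5° gives MV at -118° from the x-axis; with |MV| = 12.6, V = (0.234, 2.82). ∠MVC = 121.0° gives VC at -58.8° from the x-axis; with |VC| = 16.9, C = (8.99, -11.6). ∠VCQ = 110.1° gives CQ at 11.1° from the x-axis; with |CQ| = 12.8, Q = (21.5, -9.17). Then |DQ| = |Q − D| = 23.4.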